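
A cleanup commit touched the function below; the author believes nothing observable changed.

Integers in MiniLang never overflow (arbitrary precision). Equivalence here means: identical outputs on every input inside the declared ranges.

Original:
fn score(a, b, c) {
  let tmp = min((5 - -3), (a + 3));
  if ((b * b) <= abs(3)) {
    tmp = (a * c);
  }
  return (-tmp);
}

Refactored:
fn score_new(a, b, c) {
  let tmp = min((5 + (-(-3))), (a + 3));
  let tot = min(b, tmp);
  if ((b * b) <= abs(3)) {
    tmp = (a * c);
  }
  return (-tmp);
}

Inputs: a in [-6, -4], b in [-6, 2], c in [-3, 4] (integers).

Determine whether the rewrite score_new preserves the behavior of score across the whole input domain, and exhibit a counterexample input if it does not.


The two are interchangeable: local variable names differ, statement counts differ, min/max/abs usage differs, arithmetic usage differs, and every declared input agrees.
Spot check at a=-6, b=-5, c=2 — score: tmp := -3 | ((b * b) <= abs(3)): false | result 3. score_new: tmp := -3 | tot := -5 | ((b * b) <= abs(3)): false | result 3. Both give 3.
An exhaustive pass over the 216 declared inputs shows identical outputs.
verdict: equivalent


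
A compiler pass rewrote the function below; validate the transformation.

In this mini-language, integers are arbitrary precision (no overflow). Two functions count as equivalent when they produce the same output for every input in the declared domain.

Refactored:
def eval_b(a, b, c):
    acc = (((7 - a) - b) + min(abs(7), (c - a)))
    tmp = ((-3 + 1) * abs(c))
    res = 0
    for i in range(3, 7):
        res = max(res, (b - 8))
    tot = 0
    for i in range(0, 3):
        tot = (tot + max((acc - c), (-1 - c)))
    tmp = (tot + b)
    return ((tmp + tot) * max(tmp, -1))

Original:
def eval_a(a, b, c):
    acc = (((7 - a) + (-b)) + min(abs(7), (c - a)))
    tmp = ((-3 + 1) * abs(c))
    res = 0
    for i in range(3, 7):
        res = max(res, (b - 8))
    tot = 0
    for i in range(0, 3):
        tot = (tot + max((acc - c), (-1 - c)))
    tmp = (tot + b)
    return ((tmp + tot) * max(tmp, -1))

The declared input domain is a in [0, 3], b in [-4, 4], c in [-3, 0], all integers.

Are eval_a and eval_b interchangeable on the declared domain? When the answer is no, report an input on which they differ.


Equivalent — the differences include arithmetic usage differs, yet no declared input distinguishes the two.
Tracing a=3, b=0, c=-3: eval_a: acc=-2, then tmp=-6, then res=0, then (i=3), then res=0, then (i=4), then res=0, then (i=5), then res=0, then (i=6), then res=0, then tot=0, then (i=0), then tot=2, then (i=1), then tot=4, then (i=2), then tot=6, then tmp=6, then returns 72 | eval_b: acc=-2, then tmp=-6, then res=0, then (i=3), then res=0, then (i=4), then res=0, then (i=5), then res=0, then (i=6), then res=0, then tot=0, then (i=0), then tot=2, then (i=1), then tot=4, then (i=2), then tot=6, then tmp=6, then returns 72 — matching result 72.
An exhaustive pass over the 144 declared inputs shows identical outputs.
verdict: equivalent


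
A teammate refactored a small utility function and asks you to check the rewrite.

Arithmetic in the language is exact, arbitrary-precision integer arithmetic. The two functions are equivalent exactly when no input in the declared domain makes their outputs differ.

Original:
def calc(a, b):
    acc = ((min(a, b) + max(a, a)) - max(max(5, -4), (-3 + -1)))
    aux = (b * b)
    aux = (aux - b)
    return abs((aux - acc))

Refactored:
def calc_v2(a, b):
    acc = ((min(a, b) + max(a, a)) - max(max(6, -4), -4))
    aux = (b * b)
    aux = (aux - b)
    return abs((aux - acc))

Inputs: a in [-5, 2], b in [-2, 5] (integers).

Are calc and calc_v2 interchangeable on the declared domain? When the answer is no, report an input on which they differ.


These are not equivalent — on a=-5, b=-2 the outputs split (21 vs 22).
calc: acc=-15, then aux=4, then aux=6, then returns 21
calc_v2: acc=-16, then aux=4, then aux=6, then returns 22
verdict: not equivalent; witness: a=-5, b=-2


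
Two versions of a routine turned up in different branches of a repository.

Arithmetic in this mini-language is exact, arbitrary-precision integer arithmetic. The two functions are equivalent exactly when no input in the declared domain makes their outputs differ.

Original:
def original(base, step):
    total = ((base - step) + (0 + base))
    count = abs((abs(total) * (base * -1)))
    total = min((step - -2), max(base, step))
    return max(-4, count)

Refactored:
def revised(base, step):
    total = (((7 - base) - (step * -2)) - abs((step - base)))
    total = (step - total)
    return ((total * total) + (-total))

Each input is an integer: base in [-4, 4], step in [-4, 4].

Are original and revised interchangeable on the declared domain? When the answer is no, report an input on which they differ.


Try base=-4, step=-4.
original: total becomes -4; next count becomes 16; next total becomes -4; next final value 16
revised: total becomes 3; next total becomes -7; next final value 56
16 and 56 differ, so these are not the same function on this domain.
verdict: not equivalent; witness: base=-4, step=-4


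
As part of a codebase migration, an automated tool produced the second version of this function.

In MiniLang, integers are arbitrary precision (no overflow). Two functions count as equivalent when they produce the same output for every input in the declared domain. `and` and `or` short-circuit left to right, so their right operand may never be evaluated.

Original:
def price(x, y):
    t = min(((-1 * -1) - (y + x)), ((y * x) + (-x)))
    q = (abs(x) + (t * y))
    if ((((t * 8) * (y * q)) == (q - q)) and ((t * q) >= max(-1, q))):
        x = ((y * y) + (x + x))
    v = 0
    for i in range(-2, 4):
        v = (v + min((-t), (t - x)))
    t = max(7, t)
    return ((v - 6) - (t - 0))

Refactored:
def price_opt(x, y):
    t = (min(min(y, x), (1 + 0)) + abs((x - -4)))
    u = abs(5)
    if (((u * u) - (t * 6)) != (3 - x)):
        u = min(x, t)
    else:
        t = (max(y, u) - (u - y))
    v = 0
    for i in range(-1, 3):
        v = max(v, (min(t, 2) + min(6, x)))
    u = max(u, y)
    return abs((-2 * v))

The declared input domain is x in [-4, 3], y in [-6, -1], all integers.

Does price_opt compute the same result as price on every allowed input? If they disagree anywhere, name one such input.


Try x=-4, y=-6.
price: t := 11 | q := -62 | ((((t * 8) * (y * q)) == (q - q)) and ((t * q) >= max(-1, q))): false | v := 0 | iter i=-2: | v := -11 | iter i=-1: | v := -22 | iter i=0: | v := -33 | iter i=1: | v := -44 | iter i=2: | v := -55 | iter i=3: | v := -66 | t := 11 | result -83
price_opt: t := -6 | u := 5 | (((u * u) - (t * 6)) != (3 - x)): true | u := -6 | v := 0 | iter i=-1: | v := 0 | iter i=0: | v := 0 | iter i=1: | v := 0 | iter i=2: | v := 0 | u := -6 | result 0
-83 != 0, so the rewrite changes behavior.
verdict: not equivalent; witness: x=-4, y=-6


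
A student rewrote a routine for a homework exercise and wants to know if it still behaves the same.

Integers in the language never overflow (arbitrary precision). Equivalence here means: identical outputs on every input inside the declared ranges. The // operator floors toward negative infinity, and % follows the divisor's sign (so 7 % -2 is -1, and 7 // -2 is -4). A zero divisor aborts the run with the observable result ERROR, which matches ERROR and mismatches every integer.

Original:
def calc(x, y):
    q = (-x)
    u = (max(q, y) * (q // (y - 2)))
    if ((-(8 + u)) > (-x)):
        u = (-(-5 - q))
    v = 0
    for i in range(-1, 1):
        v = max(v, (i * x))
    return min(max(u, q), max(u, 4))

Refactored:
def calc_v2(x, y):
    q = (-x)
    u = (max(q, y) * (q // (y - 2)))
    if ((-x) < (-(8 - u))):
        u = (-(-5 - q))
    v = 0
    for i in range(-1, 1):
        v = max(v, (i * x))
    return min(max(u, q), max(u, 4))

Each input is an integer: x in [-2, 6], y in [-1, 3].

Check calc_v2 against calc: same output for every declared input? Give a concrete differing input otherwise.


x=3, y=3 yields 2 from calc but -3 from calc_v2.
verdict: not equivalent; witness: x=3, y=3


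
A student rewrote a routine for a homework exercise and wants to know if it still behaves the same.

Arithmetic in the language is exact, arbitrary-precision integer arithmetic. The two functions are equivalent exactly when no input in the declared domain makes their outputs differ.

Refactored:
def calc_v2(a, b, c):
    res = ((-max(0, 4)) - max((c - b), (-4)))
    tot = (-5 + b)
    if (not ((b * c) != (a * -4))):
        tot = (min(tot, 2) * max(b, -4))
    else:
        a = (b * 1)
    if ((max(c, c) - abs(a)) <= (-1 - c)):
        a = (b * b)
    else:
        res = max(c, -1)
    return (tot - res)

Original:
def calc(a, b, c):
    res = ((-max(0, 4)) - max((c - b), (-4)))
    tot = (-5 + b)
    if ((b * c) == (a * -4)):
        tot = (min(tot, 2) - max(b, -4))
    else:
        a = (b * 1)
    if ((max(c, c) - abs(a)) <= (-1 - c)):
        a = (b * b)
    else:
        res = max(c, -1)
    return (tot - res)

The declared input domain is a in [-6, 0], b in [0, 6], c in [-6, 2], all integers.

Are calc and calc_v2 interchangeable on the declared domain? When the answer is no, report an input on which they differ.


Run the pair on a=-3, b=6, c=2.
calc: res = 0; tot = 1; ((b * c) == (a * -4)) -> true; tot = -5; ((max(c, c) - abs(a)) <= (-1 - c)) -> false; res = 2; return -7
calc_v2: res = 0; tot = 1; (not ((b * c) != (a * -4))) -> true; tot = 6; ((max(c, c) - abs(a)) <= (-1 - c)) -> false; res = 2; return 4
-7 against 4: the behavior changed.
verdict: not equivalent; witness: a=-3, b=6, c=2


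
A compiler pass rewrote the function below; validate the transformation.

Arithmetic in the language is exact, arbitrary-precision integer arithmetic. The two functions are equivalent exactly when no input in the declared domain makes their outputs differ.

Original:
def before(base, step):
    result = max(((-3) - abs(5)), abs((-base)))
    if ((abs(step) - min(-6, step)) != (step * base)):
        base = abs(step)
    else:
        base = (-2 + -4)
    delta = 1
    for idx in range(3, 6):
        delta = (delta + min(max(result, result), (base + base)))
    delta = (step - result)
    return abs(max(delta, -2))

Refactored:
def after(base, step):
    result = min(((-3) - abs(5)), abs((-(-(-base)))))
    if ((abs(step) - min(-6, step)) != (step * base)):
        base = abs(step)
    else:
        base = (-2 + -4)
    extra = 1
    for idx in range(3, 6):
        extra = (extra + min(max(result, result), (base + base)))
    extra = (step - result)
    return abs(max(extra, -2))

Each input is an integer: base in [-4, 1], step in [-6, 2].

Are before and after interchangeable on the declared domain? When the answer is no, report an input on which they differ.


base=-4, step=-5 yields 2 from before but 3 from after.
verdict: not equivalent; witness: base=-4, step=-5


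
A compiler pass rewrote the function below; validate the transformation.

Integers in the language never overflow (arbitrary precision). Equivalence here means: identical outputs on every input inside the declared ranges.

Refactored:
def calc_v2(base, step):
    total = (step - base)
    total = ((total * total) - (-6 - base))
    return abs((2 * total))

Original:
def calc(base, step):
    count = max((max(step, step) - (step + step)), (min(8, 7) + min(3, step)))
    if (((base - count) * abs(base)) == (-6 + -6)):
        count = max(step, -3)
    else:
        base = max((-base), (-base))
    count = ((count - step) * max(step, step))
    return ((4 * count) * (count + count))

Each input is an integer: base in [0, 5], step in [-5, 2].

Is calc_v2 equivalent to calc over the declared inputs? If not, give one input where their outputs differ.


Take base=0, step=-5.
calc: count = 5; (((base - count) * abs(base)) == (-6 + -6)) -> false; base = 0; count = -50; return 20000
calc_v2: total = -5; total = 31; return 62
20000 != 62, so the rewrite changes behavior.
verdict: not equivalent; witness: base=0, step=-5


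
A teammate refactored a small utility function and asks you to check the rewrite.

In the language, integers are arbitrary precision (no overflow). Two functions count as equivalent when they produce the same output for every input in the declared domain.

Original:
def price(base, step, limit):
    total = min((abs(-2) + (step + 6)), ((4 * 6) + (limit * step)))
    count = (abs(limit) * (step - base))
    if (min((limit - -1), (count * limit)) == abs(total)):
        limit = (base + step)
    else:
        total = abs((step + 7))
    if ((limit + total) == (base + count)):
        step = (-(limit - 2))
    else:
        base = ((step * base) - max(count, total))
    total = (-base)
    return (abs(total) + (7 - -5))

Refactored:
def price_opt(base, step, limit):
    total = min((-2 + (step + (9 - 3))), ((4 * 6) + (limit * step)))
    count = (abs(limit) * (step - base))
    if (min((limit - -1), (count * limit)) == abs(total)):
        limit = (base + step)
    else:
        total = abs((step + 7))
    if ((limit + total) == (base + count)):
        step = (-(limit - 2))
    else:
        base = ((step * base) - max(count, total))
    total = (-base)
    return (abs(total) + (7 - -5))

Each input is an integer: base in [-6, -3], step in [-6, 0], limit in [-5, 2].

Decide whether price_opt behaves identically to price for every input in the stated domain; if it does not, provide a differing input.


base=-6, step=-5, limit=1 yields 40 from price but 41 from price_opt.
verdict: not equivalent; witness: base=-6, step=-5, limit=1


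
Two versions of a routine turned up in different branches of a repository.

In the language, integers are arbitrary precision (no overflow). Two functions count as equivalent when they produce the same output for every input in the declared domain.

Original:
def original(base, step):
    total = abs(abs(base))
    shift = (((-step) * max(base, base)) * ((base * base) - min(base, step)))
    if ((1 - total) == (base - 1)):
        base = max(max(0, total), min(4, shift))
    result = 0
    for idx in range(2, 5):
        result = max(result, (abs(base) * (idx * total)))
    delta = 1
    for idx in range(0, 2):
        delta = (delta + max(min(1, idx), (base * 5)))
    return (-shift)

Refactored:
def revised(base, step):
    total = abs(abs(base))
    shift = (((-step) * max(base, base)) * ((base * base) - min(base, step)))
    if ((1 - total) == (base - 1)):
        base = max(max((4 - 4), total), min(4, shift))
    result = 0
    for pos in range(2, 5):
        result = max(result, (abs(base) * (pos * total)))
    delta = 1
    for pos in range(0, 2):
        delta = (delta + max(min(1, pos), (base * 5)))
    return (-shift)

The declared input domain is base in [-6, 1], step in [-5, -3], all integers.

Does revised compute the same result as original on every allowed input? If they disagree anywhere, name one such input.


Changes here: local variable names differ, plus arithmetic usage differs, plus constant usage differs; the full 24-point sweep finds no disagreement.
verdict: equivalent


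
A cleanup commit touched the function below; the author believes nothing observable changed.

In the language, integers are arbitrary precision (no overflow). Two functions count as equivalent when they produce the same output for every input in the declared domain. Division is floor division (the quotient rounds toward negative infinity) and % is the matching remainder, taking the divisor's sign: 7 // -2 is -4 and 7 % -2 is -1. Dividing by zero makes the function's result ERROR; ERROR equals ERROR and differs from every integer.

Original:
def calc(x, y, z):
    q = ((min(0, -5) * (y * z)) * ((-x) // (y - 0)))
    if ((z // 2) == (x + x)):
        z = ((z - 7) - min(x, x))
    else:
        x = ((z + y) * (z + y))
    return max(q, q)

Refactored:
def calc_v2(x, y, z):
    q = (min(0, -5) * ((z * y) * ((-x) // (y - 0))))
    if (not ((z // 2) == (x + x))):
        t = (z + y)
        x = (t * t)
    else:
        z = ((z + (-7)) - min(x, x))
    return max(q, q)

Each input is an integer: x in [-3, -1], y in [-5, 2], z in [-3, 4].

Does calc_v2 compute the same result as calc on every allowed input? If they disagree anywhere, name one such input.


Differences: statement counts differ; local variable names differ; boolean connective usage differs; arithmetic usage differs — yet all 192 inputs agree.
verdict: equivalent


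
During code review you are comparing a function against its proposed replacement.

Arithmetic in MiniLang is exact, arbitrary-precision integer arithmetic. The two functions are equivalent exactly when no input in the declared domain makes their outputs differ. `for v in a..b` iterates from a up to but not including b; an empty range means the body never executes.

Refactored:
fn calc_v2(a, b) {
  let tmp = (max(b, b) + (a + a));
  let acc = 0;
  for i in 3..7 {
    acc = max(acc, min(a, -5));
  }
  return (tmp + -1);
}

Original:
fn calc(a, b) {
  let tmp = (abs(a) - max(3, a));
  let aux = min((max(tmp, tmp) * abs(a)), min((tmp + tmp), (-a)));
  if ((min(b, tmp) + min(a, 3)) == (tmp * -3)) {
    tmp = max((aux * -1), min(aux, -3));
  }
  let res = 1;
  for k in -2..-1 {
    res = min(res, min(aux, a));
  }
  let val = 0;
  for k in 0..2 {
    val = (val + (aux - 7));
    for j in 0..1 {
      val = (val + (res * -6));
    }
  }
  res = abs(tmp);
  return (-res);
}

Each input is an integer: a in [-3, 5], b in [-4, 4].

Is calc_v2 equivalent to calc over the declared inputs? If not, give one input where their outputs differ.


a=-3, b=-4 yields 0 from calc but -11 from calc_v2.
verdict: not equivalent; witness: a=-3, b=-4


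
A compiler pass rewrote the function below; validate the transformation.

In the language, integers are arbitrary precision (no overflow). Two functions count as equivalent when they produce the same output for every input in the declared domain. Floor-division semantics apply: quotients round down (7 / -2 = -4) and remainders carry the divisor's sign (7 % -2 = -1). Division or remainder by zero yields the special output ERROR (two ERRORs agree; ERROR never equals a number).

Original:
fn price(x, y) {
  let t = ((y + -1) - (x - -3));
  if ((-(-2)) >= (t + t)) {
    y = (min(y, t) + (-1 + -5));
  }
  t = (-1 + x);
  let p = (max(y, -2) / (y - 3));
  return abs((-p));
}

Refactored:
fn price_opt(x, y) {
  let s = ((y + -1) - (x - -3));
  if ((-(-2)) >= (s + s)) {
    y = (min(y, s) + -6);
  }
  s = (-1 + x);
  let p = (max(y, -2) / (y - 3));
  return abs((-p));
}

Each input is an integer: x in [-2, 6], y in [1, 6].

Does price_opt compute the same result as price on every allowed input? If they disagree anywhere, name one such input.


Differences: local variable names differ; and arithmetic usage differs; and constant usage differs — yet all 54 inputs agree.
verdict: equivalent


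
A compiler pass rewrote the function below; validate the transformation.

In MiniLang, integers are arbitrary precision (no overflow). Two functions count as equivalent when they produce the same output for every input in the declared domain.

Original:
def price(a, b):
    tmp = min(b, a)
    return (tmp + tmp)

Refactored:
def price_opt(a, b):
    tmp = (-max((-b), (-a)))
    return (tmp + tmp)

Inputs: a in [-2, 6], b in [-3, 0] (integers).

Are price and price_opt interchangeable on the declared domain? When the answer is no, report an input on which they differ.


Behavior is preserved: although min/max/abs usage differs, the outputs never diverge.
As a probe, take a=1, b=-3: price runs tmp := -3 | result -6; price_opt runs tmp := -3 | result -6; both end at -6.
Every one of the 36 inputs gives matching results.
verdict: equivalent


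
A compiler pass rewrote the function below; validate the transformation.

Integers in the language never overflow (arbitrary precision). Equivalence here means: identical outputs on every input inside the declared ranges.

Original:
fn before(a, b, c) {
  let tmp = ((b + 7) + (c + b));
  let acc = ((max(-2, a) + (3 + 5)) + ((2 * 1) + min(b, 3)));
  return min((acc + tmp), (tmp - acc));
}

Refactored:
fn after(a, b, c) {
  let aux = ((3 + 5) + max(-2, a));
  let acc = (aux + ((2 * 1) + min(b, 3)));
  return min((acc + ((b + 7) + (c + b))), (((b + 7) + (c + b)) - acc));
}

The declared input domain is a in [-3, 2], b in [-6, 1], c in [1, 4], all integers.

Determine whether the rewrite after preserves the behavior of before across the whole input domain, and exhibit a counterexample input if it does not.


Behavior is preserved: although arithmetic usage differs, constant usage differs, local variable names differ, the outputs never diverge.
As a probe, take a=2, b=-4, c=4: before runs tmp = 3; acc = 8; return -5; after runs aux = 10; acc = 8; return -5; both end at -5.
An exhaustive pass over the 192 declared inputs shows identical outputs.
verdict: equivalent


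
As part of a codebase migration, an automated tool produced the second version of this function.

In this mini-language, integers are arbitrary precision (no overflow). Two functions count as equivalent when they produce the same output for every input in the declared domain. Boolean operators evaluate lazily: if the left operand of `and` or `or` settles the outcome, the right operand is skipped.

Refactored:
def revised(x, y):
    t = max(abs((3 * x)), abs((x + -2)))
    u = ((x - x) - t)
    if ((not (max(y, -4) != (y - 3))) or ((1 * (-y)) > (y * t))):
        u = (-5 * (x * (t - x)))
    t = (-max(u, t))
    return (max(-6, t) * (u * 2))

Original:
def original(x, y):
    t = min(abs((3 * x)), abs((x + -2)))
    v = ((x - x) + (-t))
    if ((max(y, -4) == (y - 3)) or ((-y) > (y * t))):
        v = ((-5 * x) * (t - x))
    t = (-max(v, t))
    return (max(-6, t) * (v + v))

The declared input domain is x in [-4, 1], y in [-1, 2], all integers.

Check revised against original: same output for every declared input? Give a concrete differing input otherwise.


Run the pair on x=-4, y=-1.
original: t := 6 | v := -6 | ((max(y, -4) == (y - 3)) or ((-y) > (y * t))): true | v := 200 | t := -200 | result -2400
revised: t := 12 | u := -12 | ((not (max(y, -4) != (y - 3))) or ((1 * (-y)) > (y * t))): true | u := 320 | t := -320 | result -3840
-2400 vs -3840 — the two versions disagree here.
verdict: not equivalent; witness: x=-4, y=-1


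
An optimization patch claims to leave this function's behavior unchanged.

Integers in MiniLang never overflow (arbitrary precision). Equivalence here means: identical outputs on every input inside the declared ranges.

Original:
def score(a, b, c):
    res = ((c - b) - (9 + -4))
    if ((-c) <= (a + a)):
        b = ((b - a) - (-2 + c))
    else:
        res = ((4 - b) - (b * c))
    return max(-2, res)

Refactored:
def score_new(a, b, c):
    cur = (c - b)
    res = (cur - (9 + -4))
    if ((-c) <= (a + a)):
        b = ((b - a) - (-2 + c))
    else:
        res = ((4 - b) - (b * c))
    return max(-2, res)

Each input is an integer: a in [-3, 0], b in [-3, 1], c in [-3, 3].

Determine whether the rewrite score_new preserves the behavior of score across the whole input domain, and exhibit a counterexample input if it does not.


The two versions differ — the changes include statement counts differ, and local variable names differ.
As a probe, take a=-1, b=-3, c=0: score runs res=-2, then ((-c) <= (a + a)) is false, then res=7, then returns 7; score_new runs cur=3, then res=-2, then ((-c) <= (a + a)) is false, then res=7, then returns 7; both end at 7.
Sweeping the whole domain (140 inputs) finds no disagreement.
verdict: equivalent


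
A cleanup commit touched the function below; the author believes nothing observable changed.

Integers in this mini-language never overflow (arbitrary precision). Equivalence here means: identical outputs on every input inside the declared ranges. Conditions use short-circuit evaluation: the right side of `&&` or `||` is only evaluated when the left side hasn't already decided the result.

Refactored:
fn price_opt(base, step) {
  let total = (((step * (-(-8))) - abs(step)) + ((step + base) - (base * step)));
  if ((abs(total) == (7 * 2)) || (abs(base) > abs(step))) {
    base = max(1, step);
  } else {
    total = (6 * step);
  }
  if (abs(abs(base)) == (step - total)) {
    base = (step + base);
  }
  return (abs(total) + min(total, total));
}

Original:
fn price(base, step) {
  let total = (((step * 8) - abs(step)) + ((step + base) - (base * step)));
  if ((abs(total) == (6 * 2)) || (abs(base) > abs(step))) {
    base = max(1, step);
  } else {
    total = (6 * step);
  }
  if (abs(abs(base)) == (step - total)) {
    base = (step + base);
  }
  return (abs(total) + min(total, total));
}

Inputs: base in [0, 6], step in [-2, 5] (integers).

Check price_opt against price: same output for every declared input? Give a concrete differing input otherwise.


base=2, step=2 yields 24 from price but 28 from price_opt.
verdict: not equivalent; witness: base=2, step=2


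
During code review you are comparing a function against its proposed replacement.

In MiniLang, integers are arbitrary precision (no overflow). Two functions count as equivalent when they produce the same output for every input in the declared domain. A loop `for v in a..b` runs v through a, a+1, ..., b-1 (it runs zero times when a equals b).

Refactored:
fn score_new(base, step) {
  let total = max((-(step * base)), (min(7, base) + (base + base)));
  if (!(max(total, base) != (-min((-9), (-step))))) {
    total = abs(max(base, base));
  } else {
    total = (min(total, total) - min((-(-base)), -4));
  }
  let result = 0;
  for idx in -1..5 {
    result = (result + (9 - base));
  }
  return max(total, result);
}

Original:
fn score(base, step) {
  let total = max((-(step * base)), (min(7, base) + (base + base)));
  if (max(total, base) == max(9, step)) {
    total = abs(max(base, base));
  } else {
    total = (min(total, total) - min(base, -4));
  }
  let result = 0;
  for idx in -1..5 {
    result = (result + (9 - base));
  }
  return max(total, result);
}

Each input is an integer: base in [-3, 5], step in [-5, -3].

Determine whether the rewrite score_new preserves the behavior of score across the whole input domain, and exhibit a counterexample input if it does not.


The two versions differ — the changes include min/max/abs usage differs; and boolean connective usage differs; and comparison usage differs.
Tracing base=3, step=-5: score: total := 15 | (max(total, base) == max(9, step)): false | total := 19 | result := 0 | iter idx=-1: | result := 6 | iter idx=0: | result := 12 | iter idx=1: | result := 18 | iter idx=2: | result := 24 | iter idx=3: | result := 30 | iter idx=4: | result := 36 | result 36 | score_new: total := 15 | (!(max(total, base) != (-min((-9), (-step))))): false | total := 19 | result := 0 | iter idx=-1: | result := 6 | iter idx=0: | result := 12 | iter idx=1: | result := 18 | iter idx=2: | result := 24 | iter idx=3: | result := 30 | iter idx=4: | result := 36 | result 36 — matching result 36.
Across all 27 domain points the two functions coincide.
verdict: equivalent


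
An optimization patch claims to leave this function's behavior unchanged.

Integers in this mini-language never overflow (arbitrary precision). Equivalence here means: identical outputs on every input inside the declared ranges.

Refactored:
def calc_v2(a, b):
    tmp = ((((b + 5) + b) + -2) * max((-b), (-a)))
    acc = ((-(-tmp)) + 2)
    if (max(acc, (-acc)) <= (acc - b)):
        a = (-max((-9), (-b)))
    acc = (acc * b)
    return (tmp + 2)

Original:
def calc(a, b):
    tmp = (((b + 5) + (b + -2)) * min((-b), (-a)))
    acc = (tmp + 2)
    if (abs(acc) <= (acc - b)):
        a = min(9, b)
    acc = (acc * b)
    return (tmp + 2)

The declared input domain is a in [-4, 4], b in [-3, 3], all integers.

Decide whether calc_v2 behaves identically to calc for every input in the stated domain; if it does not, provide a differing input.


Consider the input a=-4, b=-3.
calc: tmp := -9 | acc := -7 | (abs(acc) <= (acc - b)): false | acc := 21 | result -7
calc_v2: tmp := -12 | acc := -10 | (max(acc, (-acc)) <= (acc - b)): false | acc := 30 | result -10
-7 against -10: the behavior changed.
verdict: not equivalent; witness: a=-4, b=-3


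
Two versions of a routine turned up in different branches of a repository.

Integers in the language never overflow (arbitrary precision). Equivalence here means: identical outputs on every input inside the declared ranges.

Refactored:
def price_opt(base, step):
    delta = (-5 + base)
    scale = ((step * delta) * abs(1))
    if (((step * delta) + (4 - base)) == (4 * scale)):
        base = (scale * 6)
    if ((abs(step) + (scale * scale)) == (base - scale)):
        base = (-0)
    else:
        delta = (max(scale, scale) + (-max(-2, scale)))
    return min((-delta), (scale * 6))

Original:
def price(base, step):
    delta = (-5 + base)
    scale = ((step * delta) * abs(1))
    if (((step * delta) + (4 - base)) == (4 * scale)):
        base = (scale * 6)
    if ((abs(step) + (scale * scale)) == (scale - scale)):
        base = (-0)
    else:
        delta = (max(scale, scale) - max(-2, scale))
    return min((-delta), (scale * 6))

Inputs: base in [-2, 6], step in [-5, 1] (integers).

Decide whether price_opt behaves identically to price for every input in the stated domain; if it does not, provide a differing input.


base=6, step=0 yields -1 from price but 0 from price_opt.
verdict: not equivalent; witness: base=6, step=0


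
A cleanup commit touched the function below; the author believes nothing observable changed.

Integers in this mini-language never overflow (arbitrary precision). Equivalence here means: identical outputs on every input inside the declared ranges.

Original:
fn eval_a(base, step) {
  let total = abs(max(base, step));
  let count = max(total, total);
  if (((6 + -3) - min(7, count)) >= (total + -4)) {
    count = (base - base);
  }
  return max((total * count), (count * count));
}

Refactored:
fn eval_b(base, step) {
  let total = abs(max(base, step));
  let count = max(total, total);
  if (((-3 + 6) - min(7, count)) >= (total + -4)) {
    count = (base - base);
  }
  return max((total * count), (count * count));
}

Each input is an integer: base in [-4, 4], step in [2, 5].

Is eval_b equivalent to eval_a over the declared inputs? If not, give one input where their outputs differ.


Comparing the listings, the differences include: same computation, different form.
One worked example (base=4, step=2) — eval_a: total = 4; count = 4; (((6 + -3) - min(7, count)) >= (total + -4)) -> false; return 16; eval_b: total = 4; count = 4; (((-3 + 6) - min(7, count)) >= (total + -4)) -> false; return 16; agreement on 16.
Every one of the 36 inputs gives matching results.
verdict: equivalent


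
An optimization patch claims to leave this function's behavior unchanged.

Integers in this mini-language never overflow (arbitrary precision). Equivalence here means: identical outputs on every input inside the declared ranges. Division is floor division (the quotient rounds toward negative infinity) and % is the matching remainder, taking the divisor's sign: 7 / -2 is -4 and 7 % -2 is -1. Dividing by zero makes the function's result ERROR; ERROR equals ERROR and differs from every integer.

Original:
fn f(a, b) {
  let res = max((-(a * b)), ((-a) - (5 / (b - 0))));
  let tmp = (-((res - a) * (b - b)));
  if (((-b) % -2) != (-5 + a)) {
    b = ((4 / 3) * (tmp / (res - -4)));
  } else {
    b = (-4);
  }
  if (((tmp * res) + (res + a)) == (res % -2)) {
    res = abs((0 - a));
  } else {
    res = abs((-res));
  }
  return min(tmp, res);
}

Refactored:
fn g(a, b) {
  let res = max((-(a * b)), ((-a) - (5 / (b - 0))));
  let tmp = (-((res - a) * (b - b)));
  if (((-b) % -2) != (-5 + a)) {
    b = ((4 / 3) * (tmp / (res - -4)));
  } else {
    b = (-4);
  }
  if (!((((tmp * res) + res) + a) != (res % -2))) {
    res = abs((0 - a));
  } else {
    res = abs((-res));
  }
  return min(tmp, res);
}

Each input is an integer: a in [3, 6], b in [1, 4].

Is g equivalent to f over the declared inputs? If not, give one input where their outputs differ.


Although comparison usage differs; and boolean connective usage differs, 16/16 inputs agree.
verdict: equivalent


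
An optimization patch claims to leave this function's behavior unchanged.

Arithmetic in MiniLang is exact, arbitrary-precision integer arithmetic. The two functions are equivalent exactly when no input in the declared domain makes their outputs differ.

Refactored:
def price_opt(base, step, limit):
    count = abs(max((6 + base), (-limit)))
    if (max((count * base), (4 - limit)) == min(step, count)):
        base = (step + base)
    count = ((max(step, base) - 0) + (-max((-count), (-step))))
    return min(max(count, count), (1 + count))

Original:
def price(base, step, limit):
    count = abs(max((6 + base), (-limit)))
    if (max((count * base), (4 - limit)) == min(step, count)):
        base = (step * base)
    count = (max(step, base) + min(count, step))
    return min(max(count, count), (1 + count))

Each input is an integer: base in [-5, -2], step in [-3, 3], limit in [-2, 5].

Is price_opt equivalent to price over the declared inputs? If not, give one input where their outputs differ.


Try base=-5, step=-1, limit=5.
price: count := 1 | (max((count * base), (4 - limit)) == min(step, count)): true | base := 5 | count := 4 | result 4
price_opt: count := 1 | (max((count * base), (4 - limit)) == min(step, count)): true | base := -6 | count := -2 | result -2
4 != -2, so the rewrite changes behavior.
verdict: not equivalent; witness: base=-5, step=-1, limit=5


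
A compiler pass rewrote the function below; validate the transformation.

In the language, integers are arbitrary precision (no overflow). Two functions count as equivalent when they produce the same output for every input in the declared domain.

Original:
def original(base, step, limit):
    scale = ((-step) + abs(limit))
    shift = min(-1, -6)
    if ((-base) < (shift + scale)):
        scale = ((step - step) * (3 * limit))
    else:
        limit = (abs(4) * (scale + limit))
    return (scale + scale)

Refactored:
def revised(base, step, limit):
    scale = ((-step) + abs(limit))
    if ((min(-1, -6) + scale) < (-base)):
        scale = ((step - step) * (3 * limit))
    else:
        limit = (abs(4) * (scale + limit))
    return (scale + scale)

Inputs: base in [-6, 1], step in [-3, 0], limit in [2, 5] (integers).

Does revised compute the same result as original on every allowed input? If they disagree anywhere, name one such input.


There is a counterexample at base=-6, step=-3, limit=2: 10 on one side, 0 on the other.
original: scale becomes 5; next shift becomes -6; next ((-base) < (shift + scale)) evaluates to false; next limit becomes 28; next final value 10
revised: scale becomes 5; next ((min(-1, -6) + scale) < (-base)) evaluates to true; next scale becomes 0; next final value 0
verdict: not equivalent; witness: base=-6, step=-3, limit=2


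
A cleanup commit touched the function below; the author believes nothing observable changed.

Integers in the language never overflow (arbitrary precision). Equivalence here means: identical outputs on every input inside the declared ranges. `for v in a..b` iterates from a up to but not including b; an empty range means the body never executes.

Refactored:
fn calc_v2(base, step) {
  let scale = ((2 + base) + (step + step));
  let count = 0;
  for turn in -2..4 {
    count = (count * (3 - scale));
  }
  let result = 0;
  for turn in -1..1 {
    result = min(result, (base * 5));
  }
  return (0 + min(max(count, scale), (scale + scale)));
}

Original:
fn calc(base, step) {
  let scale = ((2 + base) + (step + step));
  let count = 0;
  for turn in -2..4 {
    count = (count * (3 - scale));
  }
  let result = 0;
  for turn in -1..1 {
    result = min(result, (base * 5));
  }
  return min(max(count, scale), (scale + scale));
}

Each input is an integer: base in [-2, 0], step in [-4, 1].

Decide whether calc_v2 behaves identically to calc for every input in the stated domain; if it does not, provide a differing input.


The two are interchangeable: constant usage differs, arithmetic usage differs, and every declared input agrees.
Tracing base=0, step=-3: calc: scale becomes -4; next count becomes 0; next at turn=-2:; next count becomes 0; next at turn=-1:; next count becomes 0; next at turn=0:; next count becomes 0; next at turn=1:; next count becomes 0; next at turn=2:; next count becomes 0; next at turn=3:; next count becomes 0; next result becomes 0; next at turn=-1:; next result becomes 0; next at turn=0:; next result becomes 0; next final value -8 | calc_v2: scale becomes -4; next count becomes 0; next at turn=-2:; next count becomes 0; next at turn=-1:; next count becomes 0; next at turn=0:; next count becomes 0; next at turn=1:; next count becomes 0; next at turn=2:; next count becomes 0; next at turn=3:; next count becomes 0; next result becomes 0; next at turn=-1:; next result becomes 0; next at turn=0:; next result becomes 0; next final value -8 — matching result -8.
An exhaustive pass over the 18 declared inputs shows identical outputs.
verdict: equivalent


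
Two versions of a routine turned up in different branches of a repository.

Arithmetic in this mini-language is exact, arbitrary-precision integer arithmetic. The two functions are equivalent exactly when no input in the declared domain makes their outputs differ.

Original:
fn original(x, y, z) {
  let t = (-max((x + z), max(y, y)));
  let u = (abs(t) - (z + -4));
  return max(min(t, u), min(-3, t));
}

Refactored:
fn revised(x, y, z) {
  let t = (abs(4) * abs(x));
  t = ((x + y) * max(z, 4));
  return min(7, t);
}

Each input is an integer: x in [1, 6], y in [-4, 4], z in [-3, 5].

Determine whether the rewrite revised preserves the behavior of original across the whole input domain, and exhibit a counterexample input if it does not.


Take x=1, y=-4, z=-3.
original: t becomes 2; next u becomes 9; next final value 2
revised: t becomes 4; next t becomes -12; next final value -12
2 != -12, so the rewrite changes behavior.
verdict: not equivalent; witness: x=1, y=-4, z=-3


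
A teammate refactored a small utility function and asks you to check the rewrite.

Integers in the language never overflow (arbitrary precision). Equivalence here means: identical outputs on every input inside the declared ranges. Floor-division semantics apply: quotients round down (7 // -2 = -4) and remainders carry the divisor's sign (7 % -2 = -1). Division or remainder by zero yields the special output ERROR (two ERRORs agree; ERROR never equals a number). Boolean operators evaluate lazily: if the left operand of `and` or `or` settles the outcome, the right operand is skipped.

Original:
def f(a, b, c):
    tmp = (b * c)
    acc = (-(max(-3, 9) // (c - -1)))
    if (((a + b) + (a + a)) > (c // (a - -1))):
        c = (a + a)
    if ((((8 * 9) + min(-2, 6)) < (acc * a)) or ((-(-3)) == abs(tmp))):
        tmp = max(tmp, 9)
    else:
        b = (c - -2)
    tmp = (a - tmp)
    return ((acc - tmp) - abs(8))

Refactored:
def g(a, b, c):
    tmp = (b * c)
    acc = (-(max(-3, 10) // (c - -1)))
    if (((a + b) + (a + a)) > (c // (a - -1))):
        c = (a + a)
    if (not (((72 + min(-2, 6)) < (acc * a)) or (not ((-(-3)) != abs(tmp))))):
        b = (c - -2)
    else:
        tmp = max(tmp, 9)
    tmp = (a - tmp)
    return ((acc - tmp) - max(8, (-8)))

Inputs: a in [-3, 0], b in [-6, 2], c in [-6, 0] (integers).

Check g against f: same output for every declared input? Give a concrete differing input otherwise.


On input a=-3, b=-6, c=-4, f returns 22 while g returns 23.
verdict: not equivalent; witness: a=-3, b=-6, c=-4


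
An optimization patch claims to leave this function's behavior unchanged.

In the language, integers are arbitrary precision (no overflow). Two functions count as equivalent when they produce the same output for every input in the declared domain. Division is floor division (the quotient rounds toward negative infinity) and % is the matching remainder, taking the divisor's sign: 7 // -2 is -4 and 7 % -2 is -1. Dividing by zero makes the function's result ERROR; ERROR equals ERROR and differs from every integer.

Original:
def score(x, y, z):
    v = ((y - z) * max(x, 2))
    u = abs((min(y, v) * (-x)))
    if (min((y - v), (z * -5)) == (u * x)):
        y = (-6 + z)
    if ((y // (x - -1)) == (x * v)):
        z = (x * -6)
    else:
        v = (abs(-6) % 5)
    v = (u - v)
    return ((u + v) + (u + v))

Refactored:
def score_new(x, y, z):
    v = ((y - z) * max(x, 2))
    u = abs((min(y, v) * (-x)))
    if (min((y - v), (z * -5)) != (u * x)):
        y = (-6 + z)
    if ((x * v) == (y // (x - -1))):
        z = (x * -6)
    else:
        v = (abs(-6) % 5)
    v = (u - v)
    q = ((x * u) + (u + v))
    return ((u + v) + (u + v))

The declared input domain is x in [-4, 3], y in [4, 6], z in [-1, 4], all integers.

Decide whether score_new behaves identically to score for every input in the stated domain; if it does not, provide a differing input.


Try x=-4, y=4, z=4.
score: v = 0; u = 0; (min((y - v), (z * -5)) == (u * x)) -> false; ((y // (x - -1)) == (x * v)) -> false; v = 1; v = -1; return -2
score_new: v = 0; u = 0; (min((y - v), (z * -5)) != (u * x)) -> true; y = -2; ((x * v) == (y // (x - -1))) -> true; z = 24; v = 0; q = 0; return 0
-2 vs 0 — the two versions disagree here.
verdict: not equivalent; witness: x=-4, y=4, z=4
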